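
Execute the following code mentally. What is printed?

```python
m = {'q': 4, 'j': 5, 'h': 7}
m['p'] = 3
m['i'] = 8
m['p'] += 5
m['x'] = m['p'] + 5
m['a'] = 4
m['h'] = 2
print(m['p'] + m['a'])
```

12

m['p'] = 3 → {'q': 4, 'j': 5, 'h': 7, 'p': 3}
m['i'] = 8 → {'q': 4, 'j': 5, 'h': 7, 'p': 3, 'i': 8}
m['p'] = 3+5 = 8 → {'q': 4, 'j': 5, 'h': 7, 'p': 8, 'i': 8}
m['x'] = m['p']+5 = 13 → {'q': 4, 'j': 5, 'h': 7, 'p': 8, 'i': 8, 'x': 13}
m['a'] = 4 → {'q': 4, 'j': 5, 'h': 7, 'p': 8, 'i': 8, 'x': 13, 'a': 4}
m['h'] = 2 → {'q': 4, 'j': 5, 'h': 2, 'p': 8, 'i': 8, 'x': 13, 'a': 4}
m['p']+m['a'] = 8+4 = 12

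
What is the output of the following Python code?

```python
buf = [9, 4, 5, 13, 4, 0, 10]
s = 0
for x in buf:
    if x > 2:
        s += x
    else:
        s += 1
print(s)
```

x=9: >2, s = 0+9 = 9
x=4: >2, s = 9+4 = 13
x=5: >2, s = 13+5 = 18
x=13: >2, s = 18+13 = 31
x=4: >2, s = 31+4 = 35
x=0: not >2, s = 35+1 = 36
x=10: >2, s = 36+10 = 46

46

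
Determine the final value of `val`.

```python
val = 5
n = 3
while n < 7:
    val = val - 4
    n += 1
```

n=3: val = 5-4 = 1
n=4: val = 1-4 = -3
n=5: val = (-3)-4 = -7
n=6: val = (-7)-4 = -11

-11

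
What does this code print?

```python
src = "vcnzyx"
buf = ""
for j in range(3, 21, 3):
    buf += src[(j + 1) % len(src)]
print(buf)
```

ycycyc

j=3: add src[4]='y' → 'y'
j=6: add src[1]='c' → 'yc'
j=9: add src[4]='y' → 'ycy'
j=12: add src[1]='c' → 'ycyc'
j=15: add src[4]='y' → 'ycycy'
j=18: add src[1]='c' → 'ycycyc'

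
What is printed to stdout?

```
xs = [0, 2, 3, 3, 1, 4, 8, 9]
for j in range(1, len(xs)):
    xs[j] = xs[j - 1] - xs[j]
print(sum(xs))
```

j=1: xs[1] = 0-2 = -2 → [0, -2, 3, 3, 1, 4, 8, 9]
j=2: xs[2] = (-2)-3 = -5 → [0, -2, -5, 3, 1, 4, 8, 9]
j=3: xs[3] = (-5)-3 = -8 → [0, -2, -5, -8, 1, 4, 8, 9]
j=4: xs[4] = (-8)-1 = -9 → [0, -2, -5, -8, -9, 4, 8, 9]
j=5: xs[5] = (-9)-4 = -13 → [0, -2, -5, -8, -9, -13, 8, 9]
j=6: xs[6] = (-13)-8 = -21 → [0, -2, -5, -8, -9, -13, -21, 9]
j=7: xs[7] = (-21)-9 = -30 → [0, -2, -5, -8, -9, -13, -21, -30]
sum = -88

-88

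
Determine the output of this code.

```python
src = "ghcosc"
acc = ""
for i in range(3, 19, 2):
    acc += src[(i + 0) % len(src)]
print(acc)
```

ochochoc

i=3: add src[3]='o' → 'o'
i=5: add src[5]='c' → 'oc'
i=7: add src[1]='h' → 'och'
i=9: add src[3]='o' → 'ocho'
i=11: add src[5]='c' → 'ochoc'
i=13: add src[1]='h' → 'ochoch'
i=15: add src[3]='o' → 'ochocho'
i=17: add src[5]='c' → 'ochochoc'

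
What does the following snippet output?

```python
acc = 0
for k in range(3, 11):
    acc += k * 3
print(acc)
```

156

k=3: acc = 0+3*3 = 9
k=4: acc = 9+4*3 = 21
k=5: acc = 21+5*3 = 36
k=6: acc = 36+6*3 = 54
k=7: acc = 54+7*3 = 75
k=8: acc = 75+8*3 = 99
k=9: acc = 99+9*3 = 126
k=10: acc = 126+10*3 = 156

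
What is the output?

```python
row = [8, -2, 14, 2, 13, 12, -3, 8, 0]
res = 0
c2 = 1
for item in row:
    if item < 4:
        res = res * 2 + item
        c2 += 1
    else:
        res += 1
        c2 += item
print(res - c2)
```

item=8: not <4, res = 0+1 = 1; c2=9
item=-2: <4, res = 1*2+(-2) = 0; c2=10
item=14: not <4, res = 0+1 = 1; c2=24
item=2: <4, res = 1*2+2 = 4; c2=25
item=13: not <4, res = 4+1 = 5; c2=38
item=12: not <4, res = 5+1 = 6; c2=50
item=-3: <4, res = 6*2+(-3) = 9; c2=51
item=8: not <4, res = 9+1 = 10; c2=59
item=0: <4, res = 10*2+0 = 20; c2=60
res-c2 = 20-60 = -40

-40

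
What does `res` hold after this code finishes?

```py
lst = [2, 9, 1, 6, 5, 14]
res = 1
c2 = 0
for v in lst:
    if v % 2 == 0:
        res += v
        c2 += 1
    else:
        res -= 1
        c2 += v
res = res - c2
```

v=2: even, res = 1+2 = 3; c2=1
v=9: not even, res = 3-1 = 2; c2=10
v=1: not even, res = 2-1 = 1; c2=11
v=6: even, res = 1+6 = 7; c2=12
v=5: not even, res = 7-1 = 6; c2=17
v=14: even, res = 6+14 = 20; c2=18
res-c2 = 20-18 = 2

2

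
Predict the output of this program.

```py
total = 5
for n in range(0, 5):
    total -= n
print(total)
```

n=0: total = 5-0 = 5
n=1: total = 5-1 = 4
n=2: total = 4-2 = 2
n=3: total = 2-3 = -1
n=4: total = (-1)-4 = -5

-5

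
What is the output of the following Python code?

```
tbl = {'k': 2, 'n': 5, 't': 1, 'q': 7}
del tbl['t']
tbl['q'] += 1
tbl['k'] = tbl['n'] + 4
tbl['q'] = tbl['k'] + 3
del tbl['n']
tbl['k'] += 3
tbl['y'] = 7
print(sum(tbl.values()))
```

31

del 't' → {'k': 2, 'n': 5, 'q': 7}
tbl['q'] = 7+1 = 8 → {'k': 2, 'n': 5, 'q': 8}
tbl['k'] = tbl['n']+4 = 9 → {'k': 9, 'n': 5, 'q': 8}
tbl['q'] = tbl['k']+3 = 12 → {'k': 9, 'n': 5, 'q': 12}
del 'n' → {'k': 9, 'q': 12}
tbl['k'] = 9+3 = 12 → {'k': 12, 'q': 12}
tbl['y'] = 7 → {'k': 12, 'q': 12, 'y': 7}
sum of values = 31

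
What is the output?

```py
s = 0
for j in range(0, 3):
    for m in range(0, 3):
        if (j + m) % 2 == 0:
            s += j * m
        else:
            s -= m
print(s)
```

j=0,m=0: even sum, s = 0+0 = 0
j=0,m=1: odd sum, s = 0-1 = -1
j=0,m=2: even sum, s = (-1)+0 = -1
j=1,m=0: odd sum, s = (-1)-0 = -1
j=1,m=1: even sum, s = (-1)+1 = 0
j=1,m=2: odd sum, s = 0-2 = -2
j=2,m=0: even sum, s = (-2)+0 = -2
j=2,m=1: odd sum, s = (-2)-1 = -3
j=2,m=2: even sum, s = (-3)+4 = 1

1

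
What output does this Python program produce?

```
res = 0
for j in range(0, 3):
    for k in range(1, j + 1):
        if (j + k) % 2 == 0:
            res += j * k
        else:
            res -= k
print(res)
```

j=1,k=1: even sum, res = 0+1 = 1
j=2,k=1: odd sum, res = 1-1 = 0
j=2,k=2: even sum, res = 0+4 = 4

4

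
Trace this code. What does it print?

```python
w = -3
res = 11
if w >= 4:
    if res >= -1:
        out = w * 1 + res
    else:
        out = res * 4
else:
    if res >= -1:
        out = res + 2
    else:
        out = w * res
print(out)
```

w=-3, res=11
w >= 4 is False; res >= -1 is True
→ out = res + 2 = 13

13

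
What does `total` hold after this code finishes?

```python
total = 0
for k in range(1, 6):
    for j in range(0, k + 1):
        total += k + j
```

105

k=1,j=0: total = 0+1 = 1
k=1,j=1: total = 1+2 = 3
k=2,j=0: total = 3+2 = 5
k=2,j=1: total = 5+3 = 8
k=2,j=2: total = 8+4 = 12
k=3,j=0: total = 12+3 = 15
k=3,j=1: total = 15+4 = 19
k=3,j=2: total = 19+5 = 24
k=3,j=3: total = 24+6 = 30
k=4,j=0: total = 30+4 = 34
k=4,j=1: total = 34+5 = 39
k=4,j=2: total = 39+6 = 45
k=4,j=3: total = 45+7 = 52
k=4,j=4: total = 52+8 = 60
k=5,j=0: total = 60+5 = 65
k=5,j=1: total = 65+6 = 71
k=5,j=2: total = 71+7 = 78
k=5,j=3: total = 78+8 = 86
k=5,j=4: total = 86+9 = 95
k=5,j=5: total = 95+10 = 105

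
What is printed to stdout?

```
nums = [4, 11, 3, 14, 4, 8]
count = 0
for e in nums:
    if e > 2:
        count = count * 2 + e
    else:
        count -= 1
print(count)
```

400

e=4: >2, count = 0*2+4 = 4
e=11: >2, count = 4*2+11 = 19
e=3: >2, count = 19*2+3 = 41
e=14: >2, count = 41*2+14 = 96
e=4: >2, count = 96*2+4 = 196
e=8: >2, count = 196*2+8 = 400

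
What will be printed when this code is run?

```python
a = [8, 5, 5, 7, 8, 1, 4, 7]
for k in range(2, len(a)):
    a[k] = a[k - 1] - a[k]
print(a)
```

k=2: a[2] = 5-5 = 0 → [8, 5, 0, 7, 8, 1, 4, 7]
k=3: a[3] = 0-7 = -7 → [8, 5, 0, -7, 8, 1, 4, 7]
k=4: a[4] = (-7)-8 = -15 → [8, 5, 0, -7, -15, 1, 4, 7]
k=5: a[5] = (-15)-1 = -16 → [8, 5, 0, -7, -15, -16, 4, 7]
k=6: a[6] = (-16)-4 = -20 → [8, 5, 0, -7, -15, -16, -20, 7]
k=7: a[7] = (-20)-7 = -27 → [8, 5, 0, -7, -15, -16, -20, -27]

[8, 5, 0, -7, -15, -16, -20, -27]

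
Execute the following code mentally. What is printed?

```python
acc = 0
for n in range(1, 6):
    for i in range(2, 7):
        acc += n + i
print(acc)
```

n=1,i=2: acc = 0+3 = 3
n=1,i=3: acc = 3+4 = 7
n=1,i=4: acc = 7+5 = 12
n=1,i=5: acc = 12+6 = 18
n=1,i=6: acc = 18+7 = 25
n=2,i=2: acc = 25+4 = 29
n=2,i=3: acc = 29+5 = 34
n=2,i=4: acc = 34+6 = 40
n=2,i=5: acc = 40+7 = 47
n=2,i=6: acc = 47+8 = 55
n=3,i=2: acc = 55+5 = 60
n=3,i=3: acc = 60+6 = 66
n=3,i=4: acc = 66+7 = 73
n=3,i=5: acc = 73+8 = 81
n=3,i=6: acc = 81+9 = 90
n=4,i=2: acc = 90+6 = 96
n=4,i=3: acc = 96+7 = 103
n=4,i=4: acc = 103+8 = 111
n=4,i=5: acc = 111+9 = 120
n=4,i=6: acc = 120+10 = 130
n=5,i=2: acc = 130+7 = 137
n=5,i=3: acc = 137+8 = 145
n=5,i=4: acc = 145+9 = 154
n=5,i=5: acc = 154+10 = 164
n=5,i=6: acc = 164+11 = 175

175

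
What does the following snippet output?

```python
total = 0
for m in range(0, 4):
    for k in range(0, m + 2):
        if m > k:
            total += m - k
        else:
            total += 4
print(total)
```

m=0,k=0: not 0>0, total = 0+4 = 4
m=0,k=1: not 0>1, total = 4+4 = 8
m=1,k=0: 1>0, total = 8+1 = 9
m=1,k=1: not 1>1, total = 9+4 = 13
m=1,k=2: not 1>2, total = 13+4 = 17
m=2,k=0: 2>0, total = 17+2 = 19
m=2,k=1: 2>1, total = 19+1 = 20
m=2,k=2: not 2>2, total = 20+4 = 24
m=2,k=3: not 2>3, total = 24+4 = 28
m=3,k=0: 3>0, total = 28+3 = 31
m=3,k=1: 3>1, total = 31+2 = 33
m=3,k=2: 3>2, total = 33+1 = 34
m=3,k=3: not 3>3, total = 34+4 = 38
m=3,k=4: not 3>4, total = 38+4 = 42

42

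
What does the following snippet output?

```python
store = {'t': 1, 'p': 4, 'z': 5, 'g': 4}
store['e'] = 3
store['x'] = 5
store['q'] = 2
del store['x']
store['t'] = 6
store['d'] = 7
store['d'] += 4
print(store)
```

{'t': 6, 'p': 4, 'z': 5, 'g': 4, 'e': 3, 'q': 2, 'd': 11}

store['e'] = 3 → {'t': 1, 'p': 4, 'z': 5, 'g': 4, 'e': 3}
store['x'] = 5 → {'t': 1, 'p': 4, 'z': 5, 'g': 4, 'e': 3, 'x': 5}
store['q'] = 2 → {'t': 1, 'p': 4, 'z': 5, 'g': 4, 'e': 3, 'x': 5, 'q': 2}
del 'x' → {'t': 1, 'p': 4, 'z': 5, 'g': 4, 'e': 3, 'q': 2}
store['t'] = 6 → {'t': 6, 'p': 4, 'z': 5, 'g': 4, 'e': 3, 'q': 2}
store['d'] = 7 → {'t': 6, 'p': 4, 'z': 5, 'g': 4, 'e': 3, 'q': 2, 'd': 7}
store['d'] = 7+4 = 11 → {'t': 6, 'p': 4, 'z': 5, 'g': 4, 'e': 3, 'q': 2, 'd': 11}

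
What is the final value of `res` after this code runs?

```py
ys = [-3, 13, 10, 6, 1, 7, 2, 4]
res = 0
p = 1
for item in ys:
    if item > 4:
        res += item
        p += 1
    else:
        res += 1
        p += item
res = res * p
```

360

item=-3: not >4, res = 0+1 = 1; p=-2
item=13: >4, res = 1+13 = 14; p=-1
item=10: >4, res = 14+10 = 24; p=0
item=6: >4, res = 24+6 = 30; p=1
item=1: not >4, res = 30+1 = 31; p=2
item=7: >4, res = 31+7 = 38; p=3
item=2: not >4, res = 38+1 = 39; p=5
item=4: not >4, res = 39+1 = 40; p=9
res*p = 40*9 = 360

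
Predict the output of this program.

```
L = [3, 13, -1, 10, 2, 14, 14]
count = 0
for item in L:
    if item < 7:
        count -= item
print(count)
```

item=3: <7, count = 0-3 = -3
item=13: not <7
item=-1: <7, count = (-3)-(-1) = -2
item=10: not <7
item=2: <7, count = (-2)-2 = -4
item=14: not <7
item=14: not <7

-4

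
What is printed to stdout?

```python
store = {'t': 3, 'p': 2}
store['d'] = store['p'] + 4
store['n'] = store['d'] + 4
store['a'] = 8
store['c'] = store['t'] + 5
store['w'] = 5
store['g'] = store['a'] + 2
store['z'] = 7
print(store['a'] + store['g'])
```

18

store['d'] = store['p']+4 = 6 → {'t': 3, 'p': 2, 'd': 6}
store['n'] = store['d']+4 = 10 → {'t': 3, 'p': 2, 'd': 6, 'n': 10}
store['a'] = 8 → {'t': 3, 'p': 2, 'd': 6, 'n': 10, 'a': 8}
store['c'] = store['t']+5 = 8 → {'t': 3, 'p': 2, 'd': 6, 'n': 10, 'a': 8, 'c': 8}
store['w'] = 5 → {'t': 3, 'p': 2, 'd': 6, 'n': 10, 'a': 8, 'c': 8, 'w': 5}
store['g'] = store['a']+2 = 10 → {'t': 3, 'p': 2, 'd': 6, 'n': 10, 'a': 8, 'c': 8, 'w': 5, 'g': 10}
store['z'] = 7 → {'t': 3, 'p': 2, 'd': 6, 'n': 10, 'a': 8, 'c': 8, 'w': 5, 'g': 10, 'z': 7}
store['a']+store['g'] = 8+10 = 18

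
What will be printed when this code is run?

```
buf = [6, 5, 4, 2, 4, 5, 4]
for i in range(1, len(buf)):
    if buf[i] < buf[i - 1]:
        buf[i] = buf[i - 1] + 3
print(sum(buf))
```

105

i=1: 5<6, buf[1] = 6+3 = 9 → [6, 9, 4, 2, 4, 5, 4]
i=2: 4<9, buf[2] = 9+3 = 12 → [6, 9, 12, 2, 4, 5, 4]
i=3: 2<12, buf[3] = 12+3 = 15 → [6, 9, 12, 15, 4, 5, 4]
i=4: 4<15, buf[4] = 15+3 = 18 → [6, 9, 12, 15, 18, 5, 4]
i=5: 5<18, buf[5] = 18+3 = 21 → [6, 9, 12, 15, 18, 21, 4]
i=6: 4<21, buf[6] = 21+3 = 24 → [6, 9, 12, 15, 18, 21, 24]
sum = 105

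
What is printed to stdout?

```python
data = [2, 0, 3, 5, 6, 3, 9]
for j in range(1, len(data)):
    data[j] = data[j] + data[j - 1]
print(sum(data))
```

82

j=1: data[1] = 0+2 = 2 → [2, 2, 3, 5, 6, 3, 9]
j=2: data[2] = 3+2 = 5 → [2, 2, 5, 5, 6, 3, 9]
j=3: data[3] = 5+5 = 10 → [2, 2, 5, 10, 6, 3, 9]
j=4: data[4] = 6+10 = 16 → [2, 2, 5, 10, 16, 3, 9]
j=5: data[5] = 3+16 = 19 → [2, 2, 5, 10, 16, 19, 9]
j=6: data[6] = 9+19 = 28 → [2, 2, 5, 10, 16, 19, 28]
sum = 82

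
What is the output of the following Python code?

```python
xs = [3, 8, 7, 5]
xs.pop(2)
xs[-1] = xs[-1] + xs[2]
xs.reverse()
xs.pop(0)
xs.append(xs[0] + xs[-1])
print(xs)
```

pop(2) removes 7 → [3, 8, 5]
xs[-1] = xs[-1]+xs[2] = 5+5 = 10 → [3, 8, 10]
reverse → [10, 8, 3]
pop(0) removes 10 → [8, 3]
append xs[0]+xs[-1] = 8+3 = 11 → [8, 3, 11]

[8, 3, 11]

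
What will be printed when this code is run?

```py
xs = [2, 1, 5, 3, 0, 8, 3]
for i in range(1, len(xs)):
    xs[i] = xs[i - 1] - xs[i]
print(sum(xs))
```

i=1: xs[1] = 2-1 = 1 → [2, 1, 5, 3, 0, 8, 3]
i=2: xs[2] = 1-5 = -4 → [2, 1, -4, 3, 0, 8, 3]
i=3: xs[3] = (-4)-3 = -7 → [2, 1, -4, -7, 0, 8, 3]
i=4: xs[4] = (-7)-0 = -7 → [2, 1, -4, -7, -7, 8, 3]
i=5: xs[5] = (-7)-8 = -15 → [2, 1, -4, -7, -7, -15, 3]
i=6: xs[6] = (-15)-3 = -18 → [2, 1, -4, -7, -7, -15, -18]
sum = -48

-48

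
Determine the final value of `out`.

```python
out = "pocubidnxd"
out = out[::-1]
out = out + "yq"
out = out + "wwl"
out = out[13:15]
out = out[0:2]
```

reverse → 'dxndibucop'
+ 'yq' → 'dxndibucopyq'
+ 'wwl' → 'dxndibucopyqwwl'
slice [13:15] → 'wl'
slice [0:2] → 'wl'

'wl'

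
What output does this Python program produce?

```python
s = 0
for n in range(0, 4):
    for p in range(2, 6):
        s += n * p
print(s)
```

n=0,p=2: s = 0+0 = 0
n=0,p=3: s = 0+0 = 0
n=0,p=4: s = 0+0 = 0
n=0,p=5: s = 0+0 = 0
n=1,p=2: s = 0+2 = 2
n=1,p=3: s = 2+3 = 5
n=1,p=4: s = 5+4 = 9
n=1,p=5: s = 9+5 = 14
n=2,p=2: s = 14+4 = 18
n=2,p=3: s = 18+6 = 24
n=2,p=4: s = 24+8 = 32
n=2,p=5: s = 32+10 = 42
n=3,p=2: s = 42+6 = 48
n=3,p=3: s = 48+9 = 57
n=3,p=4: s = 57+12 = 69
n=3,p=5: s = 69+15 = 84

84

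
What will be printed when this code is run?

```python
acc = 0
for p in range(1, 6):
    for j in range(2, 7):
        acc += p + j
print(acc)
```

175

p=1,j=2: acc = 0+3 = 3
p=1,j=3: acc = 3+4 = 7
p=1,j=4: acc = 7+5 = 12
p=1,j=5: acc = 12+6 = 18
p=1,j=6: acc = 18+7 = 25
p=2,j=2: acc = 25+4 = 29
p=2,j=3: acc = 29+5 = 34
p=2,j=4: acc = 34+6 = 40
p=2,j=5: acc = 40+7 = 47
p=2,j=6: acc = 47+8 = 55
p=3,j=2: acc = 55+5 = 60
p=3,j=3: acc = 60+6 = 66
p=3,j=4: acc = 66+7 = 73
p=3,j=5: acc = 73+8 = 81
p=3,j=6: acc = 81+9 = 90
p=4,j=2: acc = 90+6 = 96
p=4,j=3: acc = 96+7 = 103
p=4,j=4: acc = 103+8 = 111
p=4,j=5: acc = 111+9 = 120
p=4,j=6: acc = 120+10 = 130
p=5,j=2: acc = 130+7 = 137
p=5,j=3: acc = 137+8 = 145
p=5,j=4: acc = 145+9 = 154
p=5,j=5: acc = 154+10 = 164
p=5,j=6: acc = 164+11 = 175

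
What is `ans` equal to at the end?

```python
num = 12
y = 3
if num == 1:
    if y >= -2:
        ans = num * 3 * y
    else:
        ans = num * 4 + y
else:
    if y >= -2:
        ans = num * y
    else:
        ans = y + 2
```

num=12, y=3
num == 1 is False; y >= -2 is True
→ ans = num * y = 36

36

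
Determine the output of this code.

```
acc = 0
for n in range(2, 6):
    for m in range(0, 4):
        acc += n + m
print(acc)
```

n=2,m=0: acc = 0+2 = 2
n=2,m=1: acc = 2+3 = 5
n=2,m=2: acc = 5+4 = 9
n=2,m=3: acc = 9+5 = 14
n=3,m=0: acc = 14+3 = 17
n=3,m=1: acc = 17+4 = 21
n=3,m=2: acc = 21+5 = 26
n=3,m=3: acc = 26+6 = 32
n=4,m=0: acc = 32+4 = 36
n=4,m=1: acc = 36+5 = 41
n=4,m=2: acc = 41+6 = 47
n=4,m=3: acc = 47+7 = 54
n=5,m=0: acc = 54+5 = 59
n=5,m=1: acc = 59+6 = 65
n=5,m=2: acc = 65+7 = 72
n=5,m=3: acc = 72+8 = 80

80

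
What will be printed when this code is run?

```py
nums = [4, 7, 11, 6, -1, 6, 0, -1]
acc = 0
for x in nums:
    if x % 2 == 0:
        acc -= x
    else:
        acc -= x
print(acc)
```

x=4: even, acc = 0-4 = -4
x=7: not even, acc = (-4)-7 = -11
x=11: not even, acc = (-11)-11 = -22
x=6: even, acc = (-22)-6 = -28
x=-1: not even, acc = (-28)-(-1) = -27
x=6: even, acc = (-27)-6 = -33
x=0: even, acc = (-33)-0 = -33
x=-1: not even, acc = (-33)-(-1) = -32

-32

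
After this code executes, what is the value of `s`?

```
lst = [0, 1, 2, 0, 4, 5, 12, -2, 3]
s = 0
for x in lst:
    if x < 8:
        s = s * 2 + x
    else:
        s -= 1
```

175

x=0: <8, s = 0*2+0 = 0
x=1: <8, s = 0*2+1 = 1
x=2: <8, s = 1*2+2 = 4
x=0: <8, s = 4*2+0 = 8
x=4: <8, s = 8*2+4 = 20
x=5: <8, s = 20*2+5 = 45
x=12: not <8, s = 45-1 = 44
x=-2: <8, s = 44*2+(-2) = 86
x=3: <8, s = 86*2+3 = 175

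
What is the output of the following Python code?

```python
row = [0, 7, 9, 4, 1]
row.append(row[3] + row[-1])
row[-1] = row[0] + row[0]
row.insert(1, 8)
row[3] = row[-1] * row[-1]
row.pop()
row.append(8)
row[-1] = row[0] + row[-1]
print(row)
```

[0, 8, 7, 0, 4, 1, 8]

append row[3]+row[-1] = 4+1 = 5 → [0, 7, 9, 4, 1, 5]
row[-1] = row[0]+row[0] = 0+0 = 0 → [0, 7, 9, 4, 1, 0]
insert 8 at 1 → [0, 8, 7, 9, 4, 1, 0]
row[3] = row[-1]*row[-1] = 0*0 = 0 → [0, 8, 7, 0, 4, 1, 0]
pop() removes 0 → [0, 8, 7, 0, 4, 1]
append 8 → [0, 8, 7, 0, 4, 1, 8]
row[-1] = row[0]+row[-1] = 0+8 = 8 → [0, 8, 7, 0, 4, 1, 8]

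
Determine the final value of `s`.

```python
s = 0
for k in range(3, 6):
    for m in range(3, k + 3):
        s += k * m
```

k=3,m=3: s = 0+9 = 9
k=3,m=4: s = 9+12 = 21
k=3,m=5: s = 21+15 = 36
k=4,m=3: s = 36+12 = 48
k=4,m=4: s = 48+16 = 64
k=4,m=5: s = 64+20 = 84
k=4,m=6: s = 84+24 = 108
k=5,m=3: s = 108+15 = 123
k=5,m=4: s = 123+20 = 143
k=5,m=5: s = 143+25 = 168
k=5,m=6: s = 168+30 = 198
k=5,m=7: s = 198+35 = 233

233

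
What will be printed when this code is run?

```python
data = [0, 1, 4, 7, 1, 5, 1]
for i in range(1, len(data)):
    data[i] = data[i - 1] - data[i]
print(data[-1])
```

-19

i=1: data[1] = 0-1 = -1 → [0, -1, 4, 7, 1, 5, 1]
i=2: data[2] = (-1)-4 = -5 → [0, -1, -5, 7, 1, 5, 1]
i=3: data[3] = (-5)-7 = -12 → [0, -1, -5, -12, 1, 5, 1]
i=4: data[4] = (-12)-1 = -13 → [0, -1, -5, -12, -13, 5, 1]
i=5: data[5] = (-13)-5 = -18 → [0, -1, -5, -12, -13, -18, 1]
i=6: data[6] = (-18)-1 = -19 → [0, -1, -5, -12, -13, -18, -19]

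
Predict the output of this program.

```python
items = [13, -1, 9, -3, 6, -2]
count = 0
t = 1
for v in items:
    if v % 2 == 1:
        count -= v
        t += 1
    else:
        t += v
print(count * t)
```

-162

v=13: odd, count = 0-13 = -13; t=2
v=-1: odd, count = (-13)-(-1) = -12; t=3
v=9: odd, count = (-12)-9 = -21; t=4
v=-3: odd, count = (-21)-(-3) = -18; t=5
v=6: not odd; t=11
v=-2: not odd; t=9
count*t = (-18)*9 = -162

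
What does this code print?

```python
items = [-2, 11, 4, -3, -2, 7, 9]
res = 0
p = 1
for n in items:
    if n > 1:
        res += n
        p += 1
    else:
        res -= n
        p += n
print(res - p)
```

n=-2: not >1, res = 0-(-2) = 2; p=-1
n=11: >1, res = 2+11 = 13; p=0
n=4: >1, res = 13+4 = 17; p=1
n=-3: not >1, res = 17-(-3) = 20; p=-2
n=-2: not >1, res = 20-(-2) = 22; p=-4
n=7: >1, res = 22+7 = 29; p=-3
n=9: >1, res = 29+9 = 38; p=-2
res-p = 38-(-2) = 40

40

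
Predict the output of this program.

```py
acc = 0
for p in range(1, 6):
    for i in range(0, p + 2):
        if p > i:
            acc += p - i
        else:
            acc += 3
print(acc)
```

65

p=1,i=0: 1>0, acc = 0+1 = 1
p=1,i=1: not 1>1, acc = 1+3 = 4
p=1,i=2: not 1>2, acc = 4+3 = 7
p=2,i=0: 2>0, acc = 7+2 = 9
p=2,i=1: 2>1, acc = 9+1 = 10
p=2,i=2: not 2>2, acc = 10+3 = 13
p=2,i=3: not 2>3, acc = 13+3 = 16
p=3,i=0: 3>0, acc = 16+3 = 19
p=3,i=1: 3>1, acc = 19+2 = 21
p=3,i=2: 3>2, acc = 21+1 = 22
p=3,i=3: not 3>3, acc = 22+3 = 25
p=3,i=4: not 3>4, acc = 25+3 = 28
p=4,i=0: 4>0, acc = 28+4 = 32
p=4,i=1: 4>1, acc = 32+3 = 35
p=4,i=2: 4>2, acc = 35+2 = 37
p=4,i=3: 4>3, acc = 37+1 = 38
p=4,i=4: not 4>4, acc = 38+3 = 41
p=4,i=5: not 4>5, acc = 41+3 = 44
p=5,i=0: 5>0, acc = 44+5 = 49
p=5,i=1: 5>1, acc = 49+4 = 53
p=5,i=2: 5>2, acc = 53+3 = 56
p=5,i=3: 5>3, acc = 56+2 = 58
p=5,i=4: 5>4, acc = 58+1 = 59
p=5,i=5: not 5>5, acc = 59+3 = 62
p=5,i=6: not 5>6, acc = 62+3 = 65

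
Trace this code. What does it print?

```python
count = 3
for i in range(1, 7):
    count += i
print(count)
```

i=1: count = 3+1 = 4
i=2: count = 4+2 = 6
i=3: count = 6+3 = 9
i=4: count = 9+4 = 13
i=5: count = 13+5 = 18
i=6: count = 18+6 = 24

24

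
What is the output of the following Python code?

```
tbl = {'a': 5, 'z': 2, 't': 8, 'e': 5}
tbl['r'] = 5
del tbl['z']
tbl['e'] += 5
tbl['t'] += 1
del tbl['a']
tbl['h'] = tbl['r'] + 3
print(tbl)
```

tbl['r'] = 5 → {'a': 5, 'z': 2, 't': 8, 'e': 5, 'r': 5}
del 'z' → {'a': 5, 't': 8, 'e': 5, 'r': 5}
tbl['e'] = 5+5 = 10 → {'a': 5, 't': 8, 'e': 10, 'r': 5}
tbl['t'] = 8+1 = 9 → {'a': 5, 't': 9, 'e': 10, 'r': 5}
del 'a' → {'t': 9, 'e': 10, 'r': 5}
tbl['h'] = tbl['r']+3 = 8 → {'t': 9, 'e': 10, 'r': 5, 'h': 8}

{'t': 9, 'e': 10, 'r': 5, 'h': 8}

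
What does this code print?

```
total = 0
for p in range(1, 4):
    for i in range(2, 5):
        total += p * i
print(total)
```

p=1,i=2: total = 0+2 = 2
p=1,i=3: total = 2+3 = 5
p=1,i=4: total = 5+4 = 9
p=2,i=2: total = 9+4 = 13
p=2,i=3: total = 13+6 = 19
p=2,i=4: total = 19+8 = 27
p=3,i=2: total = 27+6 = 33
p=3,i=3: total = 33+9 = 42
p=3,i=4: total = 42+12 = 54

54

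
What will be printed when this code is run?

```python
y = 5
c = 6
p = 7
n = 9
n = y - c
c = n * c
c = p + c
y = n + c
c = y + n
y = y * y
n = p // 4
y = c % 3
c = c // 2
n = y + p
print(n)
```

n = 5-6 = -1
c = (-1)*6 = -6
c = 7+(-6) = 1
y = (-1)+1 = 0
c = 0+(-1) = -1
y = 0*0 = 0
n = 7//4 = 1
y = (-1)%3 = 2
c = (-1)//2 = -1
n = 2+7 = 9

9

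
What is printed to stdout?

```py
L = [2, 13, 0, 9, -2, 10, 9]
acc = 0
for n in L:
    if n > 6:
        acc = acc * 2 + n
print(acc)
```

n=2: not >6
n=13: >6, acc = 0*2+13 = 13
n=0: not >6
n=9: >6, acc = 13*2+9 = 35
n=-2: not >6
n=10: >6, acc = 35*2+10 = 80
n=9: >6, acc = 80*2+9 = 169

169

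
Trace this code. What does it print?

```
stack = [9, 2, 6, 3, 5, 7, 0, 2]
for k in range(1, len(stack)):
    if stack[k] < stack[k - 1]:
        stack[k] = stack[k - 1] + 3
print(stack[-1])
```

k=1: 2<9, stack[1] = 9+3 = 12 → [9, 12, 6, 3, 5, 7, 0, 2]
k=2: 6<12, stack[2] = 12+3 = 15 → [9, 12, 15, 3, 5, 7, 0, 2]
k=3: 3<15, stack[3] = 15+3 = 18 → [9, 12, 15, 18, 5, 7, 0, 2]
k=4: 5<18, stack[4] = 18+3 = 21 → [9, 12, 15, 18, 21, 7, 0, 2]
k=5: 7<21, stack[5] = 21+3 = 24 → [9, 12, 15, 18, 21, 24, 0, 2]
k=6: 0<24, stack[6] = 24+3 = 27 → [9, 12, 15, 18, 21, 24, 27, 2]
k=7: 2<27, stack[7] = 27+3 = 30 → [9, 12, 15, 18, 21, 24, 27, 30]

30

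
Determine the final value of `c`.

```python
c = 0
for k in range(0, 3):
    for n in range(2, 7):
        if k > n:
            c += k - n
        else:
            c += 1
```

15

k=0,n=2: not 0>2, c = 0+1 = 1
k=0,n=3: not 0>3, c = 1+1 = 2
k=0,n=4: not 0>4, c = 2+1 = 3
k=0,n=5: not 0>5, c = 3+1 = 4
k=0,n=6: not 0>6, c = 4+1 = 5
k=1,n=2: not 1>2, c = 5+1 = 6
k=1,n=3: not 1>3, c = 6+1 = 7
k=1,n=4: not 1>4, c = 7+1 = 8
k=1,n=5: not 1>5, c = 8+1 = 9
k=1,n=6: not 1>6, c = 9+1 = 10
k=2,n=2: not 2>2, c = 10+1 = 11
k=2,n=3: not 2>3, c = 11+1 = 12
k=2,n=4: not 2>4, c = 12+1 = 13
k=2,n=5: not 2>5, c = 13+1 = 14
k=2,n=6: not 2>6, c = 14+1 = 15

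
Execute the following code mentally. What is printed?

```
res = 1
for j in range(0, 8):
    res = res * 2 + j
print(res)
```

j=0: res = 1*2+0 = 2
j=1: res = 2*2+1 = 5
j=2: res = 5*2+2 = 12
j=3: res = 12*2+3 = 27
j=4: res = 27*2+4 = 58
j=5: res = 58*2+5 = 121
j=6: res = 121*2+6 = 248
j=7: res = 248*2+7 = 503

503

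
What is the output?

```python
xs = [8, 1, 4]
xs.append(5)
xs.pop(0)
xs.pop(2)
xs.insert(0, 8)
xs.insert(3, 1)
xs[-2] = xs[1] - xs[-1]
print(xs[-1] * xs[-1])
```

append 5 → [8, 1, 4, 5]
pop(0) removes 8 → [1, 4, 5]
pop(2) removes 5 → [1, 4]
insert 8 at 0 → [8, 1, 4]
insert 1 at 3 → [8, 1, 4, 1]
xs[-2] = xs[1]-xs[-1] = 1-1 = 0 → [8, 1, 0, 1]
xs[-1]*xs[-1] = 1*1 = 1

1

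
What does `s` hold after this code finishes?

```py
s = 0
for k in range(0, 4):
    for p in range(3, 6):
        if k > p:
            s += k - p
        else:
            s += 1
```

12

k=0,p=3: not 0>3, s = 0+1 = 1
k=0,p=4: not 0>4, s = 1+1 = 2
k=0,p=5: not 0>5, s = 2+1 = 3
k=1,p=3: not 1>3, s = 3+1 = 4
k=1,p=4: not 1>4, s = 4+1 = 5
k=1,p=5: not 1>5, s = 5+1 = 6
k=2,p=3: not 2>3, s = 6+1 = 7
k=2,p=4: not 2>4, s = 7+1 = 8
k=2,p=5: not 2>5, s = 8+1 = 9
k=3,p=3: not 3>3, s = 9+1 = 10
k=3,p=4: not 3>4, s = 10+1 = 11
k=3,p=5: not 3>5, s = 11+1 = 12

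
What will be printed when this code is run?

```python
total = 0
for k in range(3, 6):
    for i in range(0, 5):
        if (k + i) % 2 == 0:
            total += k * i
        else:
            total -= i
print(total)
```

k=3,i=0: odd sum, total = 0-0 = 0
k=3,i=1: even sum, total = 0+3 = 3
k=3,i=2: odd sum, total = 3-2 = 1
k=3,i=3: even sum, total = 1+9 = 10
k=3,i=4: odd sum, total = 10-4 = 6
k=4,i=0: even sum, total = 6+0 = 6
k=4,i=1: odd sum, total = 6-1 = 5
k=4,i=2: even sum, total = 5+8 = 13
k=4,i=3: odd sum, total = 13-3 = 10
k=4,i=4: even sum, total = 10+16 = 26
k=5,i=0: odd sum, total = 26-0 = 26
k=5,i=1: even sum, total = 26+5 = 31
k=5,i=2: odd sum, total = 31-2 = 29
k=5,i=3: even sum, total = 29+15 = 44
k=5,i=4: odd sum, total = 44-4 = 40

40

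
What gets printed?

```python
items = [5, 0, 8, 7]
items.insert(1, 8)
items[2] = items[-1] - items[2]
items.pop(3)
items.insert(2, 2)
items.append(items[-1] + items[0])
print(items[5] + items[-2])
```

insert 8 at 1 → [5, 8, 0, 8, 7]
items[2] = items[-1]-items[2] = 7-0 = 7 → [5, 8, 7, 8, 7]
pop(3) removes 8 → [5, 8, 7, 7]
insert 2 at 2 → [5, 8, 2, 7, 7]
append items[-1]+items[0] = 7+5 = 12 → [5, 8, 2, 7, 7, 12]
items[5]+items[-2] = 12+7 = 19

19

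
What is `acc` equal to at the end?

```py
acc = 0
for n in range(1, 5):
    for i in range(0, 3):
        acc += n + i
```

42

n=1,i=0: acc = 0+1 = 1
n=1,i=1: acc = 1+2 = 3
n=1,i=2: acc = 3+3 = 6
n=2,i=0: acc = 6+2 = 8
n=2,i=1: acc = 8+3 = 11
n=2,i=2: acc = 11+4 = 15
n=3,i=0: acc = 15+3 = 18
n=3,i=1: acc = 18+4 = 22
n=3,i=2: acc = 22+5 = 27
n=4,i=0: acc = 27+4 = 31
n=4,i=1: acc = 31+5 = 36
n=4,i=2: acc = 36+6 = 42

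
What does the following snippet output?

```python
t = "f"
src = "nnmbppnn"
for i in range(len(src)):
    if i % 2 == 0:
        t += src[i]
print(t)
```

i=0: add 'n' → 'fn'
i=1: skip
i=2: add 'm' → 'fnm'
i=3: skip
i=4: add 'p' → 'fnmp'
i=5: skip
i=6: add 'n' → 'fnmpn'
i=7: skip

fnmpn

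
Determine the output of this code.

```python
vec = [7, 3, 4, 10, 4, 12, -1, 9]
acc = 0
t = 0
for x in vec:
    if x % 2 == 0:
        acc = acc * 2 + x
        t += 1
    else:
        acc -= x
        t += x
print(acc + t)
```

x=7: not even, acc = 0-7 = -7; t=7
x=3: not even, acc = (-7)-3 = -10; t=10
x=4: even, acc = (-10)*2+4 = -16; t=11
x=10: even, acc = (-16)*2+10 = -22; t=12
x=4: even, acc = (-22)*2+4 = -40; t=13
x=12: even, acc = (-40)*2+12 = -68; t=14
x=-1: not even, acc = (-68)-(-1) = -67; t=13
x=9: not even, acc = (-67)-9 = -76; t=22
acc+t = (-76)+22 = -54

-54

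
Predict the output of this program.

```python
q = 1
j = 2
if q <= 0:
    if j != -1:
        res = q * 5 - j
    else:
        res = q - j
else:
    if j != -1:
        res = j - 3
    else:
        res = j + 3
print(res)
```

q=1, j=2
q <= 0 is False; j != -1 is True
→ res = j - 3 = -1

-1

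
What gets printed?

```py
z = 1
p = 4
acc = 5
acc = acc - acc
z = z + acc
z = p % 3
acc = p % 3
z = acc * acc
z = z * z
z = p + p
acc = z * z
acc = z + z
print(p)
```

4

acc = 5-5 = 0
z = 1+0 = 1
z = 4%3 = 1
acc = 4%3 = 1
z = 1*1 = 1
z = 1*1 = 1
z = 4+4 = 8
acc = 8*8 = 64
acc = 8+8 = 16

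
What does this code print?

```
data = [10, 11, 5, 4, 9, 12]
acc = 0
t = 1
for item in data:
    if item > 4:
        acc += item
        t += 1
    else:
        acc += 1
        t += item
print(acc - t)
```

item=10: >4, acc = 0+10 = 10; t=2
item=11: >4, acc = 10+11 = 21; t=3
item=5: >4, acc = 21+5 = 26; t=4
item=4: not >4, acc = 26+1 = 27; t=8
item=9: >4, acc = 27+9 = 36; t=9
item=12: >4, acc = 36+12 = 48; t=10
acc-t = 48-10 = 38

38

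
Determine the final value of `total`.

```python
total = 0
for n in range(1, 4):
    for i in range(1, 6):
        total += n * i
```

90

n=1,i=1: total = 0+1 = 1
n=1,i=2: total = 1+2 = 3
n=1,i=3: total = 3+3 = 6
n=1,i=4: total = 6+4 = 10
n=1,i=5: total = 10+5 = 15
n=2,i=1: total = 15+2 = 17
n=2,i=2: total = 17+4 = 21
n=2,i=3: total = 21+6 = 27
n=2,i=4: total = 27+8 = 35
n=2,i=5: total = 35+10 = 45
n=3,i=1: total = 45+3 = 48
n=3,i=2: total = 48+6 = 54
n=3,i=3: total = 54+9 = 63
n=3,i=4: total = 63+12 = 75
n=3,i=5: total = 75+15 = 90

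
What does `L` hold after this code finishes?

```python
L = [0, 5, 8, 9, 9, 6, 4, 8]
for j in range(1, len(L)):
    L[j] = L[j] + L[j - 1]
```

[0, 5, 13, 22, 31, 37, 41, 49]

j=1: L[1] = 5+0 = 5 → [0, 5, 8, 9, 9, 6, 4, 8]
j=2: L[2] = 8+5 = 13 → [0, 5, 13, 9, 9, 6, 4, 8]
j=3: L[3] = 9+13 = 22 → [0, 5, 13, 22, 9, 6, 4, 8]
j=4: L[4] = 9+22 = 31 → [0, 5, 13, 22, 31, 6, 4, 8]
j=5: L[5] = 6+31 = 37 → [0, 5, 13, 22, 31, 37, 4, 8]
j=6: L[6] = 4+37 = 41 → [0, 5, 13, 22, 31, 37, 41, 8]
j=7: L[7] = 8+41 = 49 → [0, 5, 13, 22, 31, 37, 41, 49]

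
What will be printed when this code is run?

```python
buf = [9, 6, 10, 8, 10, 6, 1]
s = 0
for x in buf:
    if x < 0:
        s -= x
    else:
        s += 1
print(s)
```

7

x=9: not <0, s = 0+1 = 1
x=6: not <0, s = 1+1 = 2
x=10: not <0, s = 2+1 = 3
x=8: not <0, s = 3+1 = 4
x=10: not <0, s = 4+1 = 5
x=6: not <0, s = 5+1 = 6
x=1: not <0, s = 6+1 = 7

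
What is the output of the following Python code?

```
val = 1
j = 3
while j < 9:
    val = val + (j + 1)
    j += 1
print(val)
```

40

j=3: val = 1+4 = 5
j=4: val = 5+5 = 10
j=5: val = 10+6 = 16
j=6: val = 16+7 = 23
j=7: val = 23+8 = 31
j=8: val = 31+9 = 40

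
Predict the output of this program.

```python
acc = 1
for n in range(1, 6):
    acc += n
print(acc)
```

n=1: acc = 1+1 = 2
n=2: acc = 2+2 = 4
n=3: acc = 4+3 = 7
n=4: acc = 7+4 = 11
n=5: acc = 11+5 = 16

16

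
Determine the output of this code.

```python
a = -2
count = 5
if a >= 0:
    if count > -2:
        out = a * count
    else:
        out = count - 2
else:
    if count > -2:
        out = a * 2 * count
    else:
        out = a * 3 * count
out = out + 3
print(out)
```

a=-2, count=5
a >= 0 is False; count > -2 is True
→ out = a * 2 * count = -20
out = (-20)+3 = -17

-17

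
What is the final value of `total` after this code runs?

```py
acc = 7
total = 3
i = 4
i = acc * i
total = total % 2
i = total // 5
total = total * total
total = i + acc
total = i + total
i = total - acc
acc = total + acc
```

i = 7*4 = 28
total = 3%2 = 1
i = 1//5 = 0
total = 1*1 = 1
total = 0+7 = 7
total = 0+7 = 7
i = 7-7 = 0
acc = 7+7 = 14

7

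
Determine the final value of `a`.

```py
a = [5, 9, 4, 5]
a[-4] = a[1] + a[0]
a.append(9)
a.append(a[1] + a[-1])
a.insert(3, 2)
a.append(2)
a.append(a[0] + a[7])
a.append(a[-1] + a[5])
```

[14, 9, 4, 2, 5, 9, 18, 2, 16, 25]

a[-4] = a[1]+a[0] = 9+5 = 14 → [14, 9, 4, 5]
append 9 → [14, 9, 4, 5, 9]
append a[1]+a[-1] = 9+9 = 18 → [14, 9, 4, 5, 9, 18]
insert 2 at 3 → [14, 9, 4, 2, 5, 9, 18]
append 2 → [14, 9, 4, 2, 5, 9, 18, 2]
append a[0]+a[7] = 14+2 = 16 → [14, 9, 4, 2, 5, 9, 18, 2, 16]
append a[-1]+a[5] = 16+9 = 25 → [14, 9, 4, 2, 5, 9, 18, 2, 16, 25]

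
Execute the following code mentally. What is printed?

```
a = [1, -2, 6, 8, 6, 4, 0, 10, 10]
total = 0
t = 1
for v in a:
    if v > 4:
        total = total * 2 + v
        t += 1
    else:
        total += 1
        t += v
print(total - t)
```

277

v=1: not >4, total = 0+1 = 1; t=2
v=-2: not >4, total = 1+1 = 2; t=0
v=6: >4, total = 2*2+6 = 10; t=1
v=8: >4, total = 10*2+8 = 28; t=2
v=6: >4, total = 28*2+6 = 62; t=3
v=4: not >4, total = 62+1 = 63; t=7
v=0: not >4, total = 63+1 = 64; t=7
v=10: >4, total = 64*2+10 = 138; t=8
v=10: >4, total = 138*2+10 = 286; t=9
total-t = 286-9 = 277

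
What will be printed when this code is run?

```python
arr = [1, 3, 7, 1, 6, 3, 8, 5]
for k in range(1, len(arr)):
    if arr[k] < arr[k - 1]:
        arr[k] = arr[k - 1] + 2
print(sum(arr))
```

76

k=1: 3>=1, unchanged → [1, 3, 7, 1, 6, 3, 8, 5]
k=2: 7>=3, unchanged → [1, 3, 7, 1, 6, 3, 8, 5]
k=3: 1<7, arr[3] = 7+2 = 9 → [1, 3, 7, 9, 6, 3, 8, 5]
k=4: 6<9, arr[4] = 9+2 = 11 → [1, 3, 7, 9, 11, 3, 8, 5]
k=5: 3<11, arr[5] = 11+2 = 13 → [1, 3, 7, 9, 11, 13, 8, 5]
k=6: 8<13, arr[6] = 13+2 = 15 → [1, 3, 7, 9, 11, 13, 15, 5]
k=7: 5<15, arr[7] = 15+2 = 17 → [1, 3, 7, 9, 11, 13, 15, 17]
sum = 76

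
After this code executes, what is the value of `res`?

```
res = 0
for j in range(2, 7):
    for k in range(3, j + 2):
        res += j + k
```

135

j=2,k=3: res = 0+5 = 5
j=3,k=3: res = 5+6 = 11
j=3,k=4: res = 11+7 = 18
j=4,k=3: res = 18+7 = 25
j=4,k=4: res = 25+8 = 33
j=4,k=5: res = 33+9 = 42
j=5,k=3: res = 42+8 = 50
j=5,k=4: res = 50+9 = 59
j=5,k=5: res = 59+10 = 69
j=5,k=6: res = 69+11 = 80
j=6,k=3: res = 80+9 = 89
j=6,k=4: res = 89+10 = 99
j=6,k=5: res = 99+11 = 110
j=6,k=6: res = 110+12 = 122
j=6,k=7: res = 122+13 = 135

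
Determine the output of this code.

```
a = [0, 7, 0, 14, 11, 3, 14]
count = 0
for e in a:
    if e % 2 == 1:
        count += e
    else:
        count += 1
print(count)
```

e=0: not odd, count = 0+1 = 1
e=7: odd, count = 1+7 = 8
e=0: not odd, count = 8+1 = 9
e=14: not odd, count = 9+1 = 10
e=11: odd, count = 10+11 = 21
e=3: odd, count = 21+3 = 24
e=14: not odd, count = 24+1 = 25

25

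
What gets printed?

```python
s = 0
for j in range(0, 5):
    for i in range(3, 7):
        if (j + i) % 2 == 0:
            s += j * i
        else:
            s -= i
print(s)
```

j=0,i=3: odd sum, s = 0-3 = -3
j=0,i=4: even sum, s = (-3)+0 = -3
j=0,i=5: odd sum, s = (-3)-5 = -8
j=0,i=6: even sum, s = (-8)+0 = -8
j=1,i=3: even sum, s = (-8)+3 = -5
j=1,i=4: odd sum, s = (-5)-4 = -9
j=1,i=5: even sum, s = (-9)+5 = -4
j=1,i=6: odd sum, s = (-4)-6 = -10
j=2,i=3: odd sum, s = (-10)-3 = -13
j=2,i=4: even sum, s = (-13)+8 = -5
j=2,i=5: odd sum, s = (-5)-5 = -10
j=2,i=6: even sum, s = (-10)+12 = 2
j=3,i=3: even sum, s = 2+9 = 11
j=3,i=4: odd sum, s = 11-4 = 7
j=3,i=5: even sum, s = 7+15 = 22
j=3,i=6: odd sum, s = 22-6 = 16
j=4,i=3: odd sum, s = 16-3 = 13
j=4,i=4: even sum, s = 13+16 = 29
j=4,i=5: odd sum, s = 29-5 = 24
j=4,i=6: even sum, s = 24+24 = 48

48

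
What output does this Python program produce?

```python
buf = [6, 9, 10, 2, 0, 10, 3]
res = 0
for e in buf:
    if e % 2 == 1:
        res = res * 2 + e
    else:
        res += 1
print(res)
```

33

e=6: not odd, res = 0+1 = 1
e=9: odd, res = 1*2+9 = 11
e=10: not odd, res = 11+1 = 12
e=2: not odd, res = 12+1 = 13
e=0: not odd, res = 13+1 = 14
e=10: not odd, res = 14+1 = 15
e=3: odd, res = 15*2+3 = 33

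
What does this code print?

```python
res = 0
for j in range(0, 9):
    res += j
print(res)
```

36

j=0: res = 0+0 = 0
j=1: res = 0+1 = 1
j=2: res = 1+2 = 3
j=3: res = 3+3 = 6
j=4: res = 6+4 = 10
j=5: res = 10+5 = 15
j=6: res = 15+6 = 21
j=7: res = 21+7 = 28
j=8: res = 28+8 = 36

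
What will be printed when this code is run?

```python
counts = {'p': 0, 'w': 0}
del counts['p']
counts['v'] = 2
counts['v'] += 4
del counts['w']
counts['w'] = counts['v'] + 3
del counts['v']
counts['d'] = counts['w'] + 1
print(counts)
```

del 'p' → {'w': 0}
counts['v'] = 2 → {'w': 0, 'v': 2}
counts['v'] = 2+4 = 6 → {'w': 0, 'v': 6}
del 'w' → {'v': 6}
counts['w'] = counts['v']+3 = 9 → {'v': 6, 'w': 9}
del 'v' → {'w': 9}
counts['d'] = counts['w']+1 = 10 → {'w': 9, 'd': 10}

{'w': 9, 'd': 10}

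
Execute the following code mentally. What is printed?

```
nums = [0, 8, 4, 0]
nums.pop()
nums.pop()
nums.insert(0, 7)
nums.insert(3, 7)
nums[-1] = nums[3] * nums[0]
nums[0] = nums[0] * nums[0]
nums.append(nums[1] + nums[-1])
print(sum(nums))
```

155

pop() removes 0 → [0, 8, 4]
pop() removes 4 → [0, 8]
insert 7 at 0 → [7, 0, 8]
insert 7 at 3 → [7, 0, 8, 7]
nums[-1] = nums[3]*nums[0] = 7*7 = 49 → [7, 0, 8, 49]
nums[0] = nums[0]*nums[0] = 7*7 = 49 → [49, 0, 8, 49]
append nums[1]+nums[-1] = 0+49 = 49 → [49, 0, 8, 49, 49]
sum = 155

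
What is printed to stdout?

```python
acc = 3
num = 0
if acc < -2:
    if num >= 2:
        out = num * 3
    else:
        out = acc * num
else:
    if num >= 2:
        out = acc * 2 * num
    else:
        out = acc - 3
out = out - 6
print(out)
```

-6

acc=3, num=0
acc < -2 is False; num >= 2 is False
→ out = acc - 3 = 0
out = 0-6 = -6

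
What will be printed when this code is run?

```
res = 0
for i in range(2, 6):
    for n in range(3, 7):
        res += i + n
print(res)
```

128

i=2,n=3: res = 0+5 = 5
i=2,n=4: res = 5+6 = 11
i=2,n=5: res = 11+7 = 18
i=2,n=6: res = 18+8 = 26
i=3,n=3: res = 26+6 = 32
i=3,n=4: res = 32+7 = 39
i=3,n=5: res = 39+8 = 47
i=3,n=6: res = 47+9 = 56
i=4,n=3: res = 56+7 = 63
i=4,n=4: res = 63+8 = 71
i=4,n=5: res = 71+9 = 80
i=4,n=6: res = 80+10 = 90
i=5,n=3: res = 90+8 = 98
i=5,n=4: res = 98+9 = 107
i=5,n=5: res = 107+10 = 117
i=5,n=6: res = 117+11 = 128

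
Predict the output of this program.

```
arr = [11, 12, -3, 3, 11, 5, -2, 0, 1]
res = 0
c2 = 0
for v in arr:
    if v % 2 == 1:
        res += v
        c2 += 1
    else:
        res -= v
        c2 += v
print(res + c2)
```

34

v=11: odd, res = 0+11 = 11; c2=1
v=12: not odd, res = 11-12 = -1; c2=13
v=-3: odd, res = (-1)+(-3) = -4; c2=14
v=3: odd, res = (-4)+3 = -1; c2=15
v=11: odd, res = (-1)+11 = 10; c2=16
v=5: odd, res = 10+5 = 15; c2=17
v=-2: not odd, res = 15-(-2) = 17; c2=15
v=0: not odd, res = 17-0 = 17; c2=15
v=1: odd, res = 17+1 = 18; c2=16
res+c2 = 18+16 = 34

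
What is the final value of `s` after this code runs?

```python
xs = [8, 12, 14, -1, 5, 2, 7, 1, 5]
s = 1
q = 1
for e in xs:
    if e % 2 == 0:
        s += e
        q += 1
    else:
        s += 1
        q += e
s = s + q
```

e=8: even, s = 1+8 = 9; q=2
e=12: even, s = 9+12 = 21; q=3
e=14: even, s = 21+14 = 35; q=4
e=-1: not even, s = 35+1 = 36; q=3
e=5: not even, s = 36+1 = 37; q=8
e=2: even, s = 37+2 = 39; q=9
e=7: not even, s = 39+1 = 40; q=16
e=1: not even, s = 40+1 = 41; q=17
e=5: not even, s = 41+1 = 42; q=22
s+q = 42+22 = 64

64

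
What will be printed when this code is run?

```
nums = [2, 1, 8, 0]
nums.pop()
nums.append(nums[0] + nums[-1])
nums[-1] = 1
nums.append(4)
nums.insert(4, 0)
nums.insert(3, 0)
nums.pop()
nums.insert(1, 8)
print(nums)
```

pop() removes 0 → [2, 1, 8]
append nums[0]+nums[-1] = 2+8 = 10 → [2, 1, 8, 10]
nums[-1] = 1 → [2, 1, 8, 1]
append 4 → [2, 1, 8, 1, 4]
insert 0 at 4 → [2, 1, 8, 1, 0, 4]
insert 0 at 3 → [2, 1, 8, 0, 1, 0, 4]
pop() removes 4 → [2, 1, 8, 0, 1, 0]
insert 8 at 1 → [2, 8, 1, 8, 0, 1, 0]

[2, 8, 1, 8, 0, 1, 0]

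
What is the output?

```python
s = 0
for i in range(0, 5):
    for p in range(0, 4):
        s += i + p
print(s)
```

i=0,p=0: s = 0+0 = 0
i=0,p=1: s = 0+1 = 1
i=0,p=2: s = 1+2 = 3
i=0,p=3: s = 3+3 = 6
i=1,p=0: s = 6+1 = 7
i=1,p=1: s = 7+2 = 9
i=1,p=2: s = 9+3 = 12
i=1,p=3: s = 12+4 = 16
i=2,p=0: s = 16+2 = 18
i=2,p=1: s = 18+3 = 21
i=2,p=2: s = 21+4 = 25
i=2,p=3: s = 25+5 = 30
i=3,p=0: s = 30+3 = 33
i=3,p=1: s = 33+4 = 37
i=3,p=2: s = 37+5 = 42
i=3,p=3: s = 42+6 = 48
i=4,p=0: s = 48+4 = 52
i=4,p=1: s = 52+5 = 57
i=4,p=2: s = 57+6 = 63
i=4,p=3: s = 63+7 = 70

70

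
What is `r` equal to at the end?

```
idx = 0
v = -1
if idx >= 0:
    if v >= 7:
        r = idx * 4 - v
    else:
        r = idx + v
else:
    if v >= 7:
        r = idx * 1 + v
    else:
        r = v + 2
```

-1

idx=0, v=-1
idx >= 0 is True; v >= 7 is False
→ r = idx + v = -1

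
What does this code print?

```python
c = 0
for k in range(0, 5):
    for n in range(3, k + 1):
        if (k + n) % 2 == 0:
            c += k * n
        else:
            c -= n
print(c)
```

k=3,n=3: even sum, c = 0+9 = 9
k=4,n=3: odd sum, c = 9-3 = 6
k=4,n=4: even sum, c = 6+16 = 22

22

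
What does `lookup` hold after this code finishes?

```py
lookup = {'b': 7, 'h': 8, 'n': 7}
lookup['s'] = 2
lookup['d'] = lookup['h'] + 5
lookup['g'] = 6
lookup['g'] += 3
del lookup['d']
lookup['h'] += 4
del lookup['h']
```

{'b': 7, 'n': 7, 's': 2, 'g': 9}

lookup['s'] = 2 → {'b': 7, 'h': 8, 'n': 7, 's': 2}
lookup['d'] = lookup['h']+5 = 13 → {'b': 7, 'h': 8, 'n': 7, 's': 2, 'd': 13}
lookup['g'] = 6 → {'b': 7, 'h': 8, 'n': 7, 's': 2, 'd': 13, 'g': 6}
lookup['g'] = 6+3 = 9 → {'b': 7, 'h': 8, 'n': 7, 's': 2, 'd': 13, 'g': 9}
del 'd' → {'b': 7, 'h': 8, 'n': 7, 's': 2, 'g': 9}
lookup['h'] = 8+4 = 12 → {'b': 7, 'h': 12, 'n': 7, 's': 2, 'g': 9}
del 'h' → {'b': 7, 'n': 7, 's': 2, 'g': 9}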